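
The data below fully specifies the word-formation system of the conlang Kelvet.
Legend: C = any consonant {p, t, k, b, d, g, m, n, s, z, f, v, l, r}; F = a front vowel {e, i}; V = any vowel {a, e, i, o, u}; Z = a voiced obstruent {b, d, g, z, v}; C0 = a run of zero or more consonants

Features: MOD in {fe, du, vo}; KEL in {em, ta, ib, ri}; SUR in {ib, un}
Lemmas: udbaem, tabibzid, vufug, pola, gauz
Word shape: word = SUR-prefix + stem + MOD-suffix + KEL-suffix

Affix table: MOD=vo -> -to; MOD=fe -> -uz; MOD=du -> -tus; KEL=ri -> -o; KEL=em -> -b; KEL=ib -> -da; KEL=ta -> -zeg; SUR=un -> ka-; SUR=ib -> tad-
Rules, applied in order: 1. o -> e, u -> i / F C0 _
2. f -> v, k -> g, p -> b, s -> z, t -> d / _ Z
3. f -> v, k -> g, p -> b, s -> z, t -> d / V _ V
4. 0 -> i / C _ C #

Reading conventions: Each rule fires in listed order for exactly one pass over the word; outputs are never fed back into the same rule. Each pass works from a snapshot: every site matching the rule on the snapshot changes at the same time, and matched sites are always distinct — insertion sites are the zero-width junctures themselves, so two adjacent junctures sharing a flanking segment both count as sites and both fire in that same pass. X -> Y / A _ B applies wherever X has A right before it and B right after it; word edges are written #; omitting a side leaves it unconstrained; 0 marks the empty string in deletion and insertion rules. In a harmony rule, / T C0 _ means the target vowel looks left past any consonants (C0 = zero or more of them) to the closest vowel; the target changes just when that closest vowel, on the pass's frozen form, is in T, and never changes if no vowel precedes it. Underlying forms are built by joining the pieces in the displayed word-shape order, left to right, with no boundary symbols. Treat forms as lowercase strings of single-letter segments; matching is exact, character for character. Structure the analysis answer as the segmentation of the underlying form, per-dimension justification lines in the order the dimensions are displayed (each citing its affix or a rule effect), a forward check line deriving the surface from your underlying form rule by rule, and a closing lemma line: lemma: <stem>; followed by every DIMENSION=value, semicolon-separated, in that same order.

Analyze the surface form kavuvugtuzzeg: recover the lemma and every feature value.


underlying: ka-vufug-tus-zeg
MOD=du - signalled by the affix -tus
KEL=ta - signalled by the affix -zeg
SUR=un - signalled by the affix ka-
check: kavufugtuszeg -> kavufugtuszeg -> kavufugtuzzeg -> kavuvugtuzzeg -> kavuvugtuzzeg
lemma: vufug; MOD=du; KEL=ta; SUR=un


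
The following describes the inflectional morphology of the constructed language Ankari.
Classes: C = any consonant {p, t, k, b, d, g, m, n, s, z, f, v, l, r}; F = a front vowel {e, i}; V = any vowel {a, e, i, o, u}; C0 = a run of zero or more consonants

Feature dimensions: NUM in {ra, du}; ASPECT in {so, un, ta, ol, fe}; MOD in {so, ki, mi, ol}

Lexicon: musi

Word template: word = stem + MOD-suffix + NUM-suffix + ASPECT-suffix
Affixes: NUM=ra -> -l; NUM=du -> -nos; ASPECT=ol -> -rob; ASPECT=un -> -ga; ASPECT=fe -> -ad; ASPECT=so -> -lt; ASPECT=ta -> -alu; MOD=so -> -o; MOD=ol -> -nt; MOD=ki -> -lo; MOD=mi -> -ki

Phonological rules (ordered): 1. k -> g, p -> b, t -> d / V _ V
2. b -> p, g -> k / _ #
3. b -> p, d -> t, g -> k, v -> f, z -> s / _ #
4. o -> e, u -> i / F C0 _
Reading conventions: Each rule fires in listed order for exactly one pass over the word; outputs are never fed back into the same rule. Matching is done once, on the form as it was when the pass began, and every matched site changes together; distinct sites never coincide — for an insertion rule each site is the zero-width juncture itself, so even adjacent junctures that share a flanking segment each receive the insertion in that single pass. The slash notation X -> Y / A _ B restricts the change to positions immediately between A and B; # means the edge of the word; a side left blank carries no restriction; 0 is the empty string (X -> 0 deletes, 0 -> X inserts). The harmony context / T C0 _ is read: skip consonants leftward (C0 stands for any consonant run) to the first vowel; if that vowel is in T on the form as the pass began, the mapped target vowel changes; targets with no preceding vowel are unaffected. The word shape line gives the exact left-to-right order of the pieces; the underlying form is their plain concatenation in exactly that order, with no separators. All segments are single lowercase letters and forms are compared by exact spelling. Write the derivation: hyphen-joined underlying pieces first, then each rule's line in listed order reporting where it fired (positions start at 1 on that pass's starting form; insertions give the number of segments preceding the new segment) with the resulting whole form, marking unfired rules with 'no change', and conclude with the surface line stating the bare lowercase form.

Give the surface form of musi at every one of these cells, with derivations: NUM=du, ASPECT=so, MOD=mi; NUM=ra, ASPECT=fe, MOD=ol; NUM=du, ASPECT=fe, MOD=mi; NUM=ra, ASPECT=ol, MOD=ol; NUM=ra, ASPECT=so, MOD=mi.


cell NUM=du, ASPECT=so, MOD=mi:
underlying: musi-ki-nos-lt
1. k -> g, p -> b, t -> d / V _ V: fires at position(s) 5: musiginoslt
2. b -> p, g -> k / _ #: no change
3. b -> p, d -> t, g -> k, v -> f, z -> s / _ #: no change
4. o -> e, u -> i / F C0 _: fires at position(s) 8: musigineslt
surface: musigineslt

cell NUM=ra, ASPECT=fe, MOD=ol:
underlying: musi-nt-l-ad
1. k -> g, p -> b, t -> d / V _ V: no change
2. b -> p, g -> k / _ #: no change
3. b -> p, d -> t, g -> k, v -> f, z -> s / _ #: fires at position(s) 9: musintlat
4. o -> e, u -> i / F C0 _: no change
surface: musintlat

cell NUM=du, ASPECT=fe, MOD=mi:
underlying: musi-ki-nos-ad
1. k -> g, p -> b, t -> d / V _ V: fires at position(s) 5: musiginosad
2. b -> p, g -> k / _ #: no change
3. b -> p, d -> t, g -> k, v -> f, z -> s / _ #: fires at position(s) 11: musiginosat
4. o -> e, u -> i / F C0 _: fires at position(s) 8: musiginesat
surface: musiginesat

cell NUM=ra, ASPECT=ol, MOD=ol:
underlying: musi-nt-l-rob
1. k -> g, p -> b, t -> d / V _ V: no change
2. b -> p, g -> k / _ #: fires at position(s) 10: musintlrop
3. b -> p, d -> t, g -> k, v -> f, z -> s / _ #: no change
4. o -> e, u -> i / F C0 _: fires at position(s) 9: musintlrep
surface: musintlrep

cell NUM=ra, ASPECT=so, MOD=mi:
underlying: musi-ki-l-lt
1. k -> g, p -> b, t -> d / V _ V: fires at position(s) 5: musigillt
2. b -> p, g -> k / _ #: no change
3. b -> p, d -> t, g -> k, v -> f, z -> s / _ #: no change
4. o -> e, u -> i / F C0 _: no change
surface: musigillt


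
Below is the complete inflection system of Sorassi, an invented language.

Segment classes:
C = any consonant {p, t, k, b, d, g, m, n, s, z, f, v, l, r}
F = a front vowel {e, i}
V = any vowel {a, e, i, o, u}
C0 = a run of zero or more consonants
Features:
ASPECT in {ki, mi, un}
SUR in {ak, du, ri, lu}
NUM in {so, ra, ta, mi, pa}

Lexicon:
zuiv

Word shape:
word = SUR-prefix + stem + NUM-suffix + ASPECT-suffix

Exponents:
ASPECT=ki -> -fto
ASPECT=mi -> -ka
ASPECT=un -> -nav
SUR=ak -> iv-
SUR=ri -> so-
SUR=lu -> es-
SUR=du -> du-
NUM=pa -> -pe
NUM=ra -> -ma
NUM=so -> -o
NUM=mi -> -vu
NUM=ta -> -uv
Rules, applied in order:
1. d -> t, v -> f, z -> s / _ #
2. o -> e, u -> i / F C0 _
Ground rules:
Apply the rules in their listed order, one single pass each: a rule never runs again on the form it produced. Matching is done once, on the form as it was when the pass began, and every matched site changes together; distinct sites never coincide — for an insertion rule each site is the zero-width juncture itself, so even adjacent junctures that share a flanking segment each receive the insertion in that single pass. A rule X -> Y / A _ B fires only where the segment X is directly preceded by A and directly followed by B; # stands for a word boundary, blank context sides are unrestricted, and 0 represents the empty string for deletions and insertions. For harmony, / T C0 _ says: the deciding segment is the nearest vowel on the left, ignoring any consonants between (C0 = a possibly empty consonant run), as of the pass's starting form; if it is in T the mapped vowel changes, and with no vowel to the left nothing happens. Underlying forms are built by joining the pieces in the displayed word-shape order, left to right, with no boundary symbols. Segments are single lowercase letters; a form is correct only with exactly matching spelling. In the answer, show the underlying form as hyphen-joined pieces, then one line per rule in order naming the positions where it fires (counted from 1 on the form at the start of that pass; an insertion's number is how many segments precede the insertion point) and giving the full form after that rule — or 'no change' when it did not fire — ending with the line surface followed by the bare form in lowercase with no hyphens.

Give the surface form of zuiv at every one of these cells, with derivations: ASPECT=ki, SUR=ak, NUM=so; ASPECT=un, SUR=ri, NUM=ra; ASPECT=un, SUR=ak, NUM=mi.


cell ASPECT=ki, SUR=ak, NUM=so:
underlying: iv-zuiv-o-fto
1. d -> t, v -> f, z -> s / _ #: no change
2. o -> e, u -> i / F C0 _: fires at position(s) 4, 7: ivziivefto
surface: ivziivefto

cell ASPECT=un, SUR=ri, NUM=ra:
underlying: so-zuiv-ma-nav
1. d -> t, v -> f, z -> s / _ #: fires at position(s) 11: sozuivmanaf
2. o -> e, u -> i / F C0 _: no change
surface: sozuivmanaf

cell ASPECT=un, SUR=ak, NUM=mi:
underlying: iv-zuiv-vu-nav
1. d -> t, v -> f, z -> s / _ #: fires at position(s) 11: ivzuivvunaf
2. o -> e, u -> i / F C0 _: fires at position(s) 4, 8: ivziivvinaf
surface: ivziivvinaf


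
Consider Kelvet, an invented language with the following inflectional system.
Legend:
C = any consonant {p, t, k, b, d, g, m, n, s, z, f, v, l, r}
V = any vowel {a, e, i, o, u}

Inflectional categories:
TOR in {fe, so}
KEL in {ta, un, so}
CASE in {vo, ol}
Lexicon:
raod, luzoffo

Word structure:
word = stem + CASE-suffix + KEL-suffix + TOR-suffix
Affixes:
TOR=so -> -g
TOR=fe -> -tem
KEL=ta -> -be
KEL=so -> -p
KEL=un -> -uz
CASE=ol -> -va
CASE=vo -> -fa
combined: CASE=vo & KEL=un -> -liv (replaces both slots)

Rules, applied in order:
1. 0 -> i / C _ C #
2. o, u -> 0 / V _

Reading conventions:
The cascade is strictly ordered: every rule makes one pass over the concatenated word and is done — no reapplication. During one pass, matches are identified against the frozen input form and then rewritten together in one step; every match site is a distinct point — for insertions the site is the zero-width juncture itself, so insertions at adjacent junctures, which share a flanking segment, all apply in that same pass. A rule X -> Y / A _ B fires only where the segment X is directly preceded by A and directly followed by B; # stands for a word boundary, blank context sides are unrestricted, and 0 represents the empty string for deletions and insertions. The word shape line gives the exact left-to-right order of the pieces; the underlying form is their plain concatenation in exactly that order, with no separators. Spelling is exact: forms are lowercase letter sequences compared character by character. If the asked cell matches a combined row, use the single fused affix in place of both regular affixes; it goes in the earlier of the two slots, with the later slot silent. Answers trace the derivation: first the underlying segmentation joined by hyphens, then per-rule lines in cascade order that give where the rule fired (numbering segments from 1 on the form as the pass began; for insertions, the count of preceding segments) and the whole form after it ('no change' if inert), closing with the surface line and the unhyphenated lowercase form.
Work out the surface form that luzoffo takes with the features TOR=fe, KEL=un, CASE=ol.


underlying: luzoffo-va-uz-tem
1. 0 -> i / C _ C #: no change
2. o, u -> 0 / V _: fires at position(s) 10: luzoffovaztem
surface: luzoffovaztem


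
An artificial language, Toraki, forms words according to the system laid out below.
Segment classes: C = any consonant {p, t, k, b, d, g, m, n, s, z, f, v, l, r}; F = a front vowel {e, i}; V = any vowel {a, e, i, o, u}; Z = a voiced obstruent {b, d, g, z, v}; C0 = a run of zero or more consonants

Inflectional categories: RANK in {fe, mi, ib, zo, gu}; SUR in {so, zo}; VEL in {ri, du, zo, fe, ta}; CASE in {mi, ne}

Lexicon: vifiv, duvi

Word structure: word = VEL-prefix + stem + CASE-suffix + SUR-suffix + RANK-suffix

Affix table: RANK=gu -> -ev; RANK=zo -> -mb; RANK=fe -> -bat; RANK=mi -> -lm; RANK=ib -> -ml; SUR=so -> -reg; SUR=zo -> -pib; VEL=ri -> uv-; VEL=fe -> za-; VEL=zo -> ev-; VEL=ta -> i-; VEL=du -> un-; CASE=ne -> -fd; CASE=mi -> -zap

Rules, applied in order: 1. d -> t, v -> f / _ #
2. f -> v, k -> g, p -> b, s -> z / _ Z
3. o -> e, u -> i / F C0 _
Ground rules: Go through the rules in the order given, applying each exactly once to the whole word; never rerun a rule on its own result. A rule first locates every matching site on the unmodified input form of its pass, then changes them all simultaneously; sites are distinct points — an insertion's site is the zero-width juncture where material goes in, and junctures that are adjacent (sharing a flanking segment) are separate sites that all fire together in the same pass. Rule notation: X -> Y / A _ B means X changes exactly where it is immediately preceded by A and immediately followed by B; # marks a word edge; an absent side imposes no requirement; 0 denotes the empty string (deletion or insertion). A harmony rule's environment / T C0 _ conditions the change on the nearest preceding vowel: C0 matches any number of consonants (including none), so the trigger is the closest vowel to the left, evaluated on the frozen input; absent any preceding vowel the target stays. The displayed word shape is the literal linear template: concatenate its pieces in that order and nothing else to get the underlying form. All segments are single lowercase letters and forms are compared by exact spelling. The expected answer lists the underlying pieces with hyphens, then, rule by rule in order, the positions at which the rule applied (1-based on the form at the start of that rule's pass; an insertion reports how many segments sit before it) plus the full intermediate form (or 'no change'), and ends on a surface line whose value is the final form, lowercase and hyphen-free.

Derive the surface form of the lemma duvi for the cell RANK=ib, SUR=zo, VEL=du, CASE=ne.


underlying: un-duvi-fd-pib-ml
1. d -> t, v -> f / _ #: no change
2. f -> v, k -> g, p -> b, s -> z / _ Z: fires at position(s) 7: unduvivdpibml
3. o -> e, u -> i / F C0 _: no change
surface: unduvivdpibml


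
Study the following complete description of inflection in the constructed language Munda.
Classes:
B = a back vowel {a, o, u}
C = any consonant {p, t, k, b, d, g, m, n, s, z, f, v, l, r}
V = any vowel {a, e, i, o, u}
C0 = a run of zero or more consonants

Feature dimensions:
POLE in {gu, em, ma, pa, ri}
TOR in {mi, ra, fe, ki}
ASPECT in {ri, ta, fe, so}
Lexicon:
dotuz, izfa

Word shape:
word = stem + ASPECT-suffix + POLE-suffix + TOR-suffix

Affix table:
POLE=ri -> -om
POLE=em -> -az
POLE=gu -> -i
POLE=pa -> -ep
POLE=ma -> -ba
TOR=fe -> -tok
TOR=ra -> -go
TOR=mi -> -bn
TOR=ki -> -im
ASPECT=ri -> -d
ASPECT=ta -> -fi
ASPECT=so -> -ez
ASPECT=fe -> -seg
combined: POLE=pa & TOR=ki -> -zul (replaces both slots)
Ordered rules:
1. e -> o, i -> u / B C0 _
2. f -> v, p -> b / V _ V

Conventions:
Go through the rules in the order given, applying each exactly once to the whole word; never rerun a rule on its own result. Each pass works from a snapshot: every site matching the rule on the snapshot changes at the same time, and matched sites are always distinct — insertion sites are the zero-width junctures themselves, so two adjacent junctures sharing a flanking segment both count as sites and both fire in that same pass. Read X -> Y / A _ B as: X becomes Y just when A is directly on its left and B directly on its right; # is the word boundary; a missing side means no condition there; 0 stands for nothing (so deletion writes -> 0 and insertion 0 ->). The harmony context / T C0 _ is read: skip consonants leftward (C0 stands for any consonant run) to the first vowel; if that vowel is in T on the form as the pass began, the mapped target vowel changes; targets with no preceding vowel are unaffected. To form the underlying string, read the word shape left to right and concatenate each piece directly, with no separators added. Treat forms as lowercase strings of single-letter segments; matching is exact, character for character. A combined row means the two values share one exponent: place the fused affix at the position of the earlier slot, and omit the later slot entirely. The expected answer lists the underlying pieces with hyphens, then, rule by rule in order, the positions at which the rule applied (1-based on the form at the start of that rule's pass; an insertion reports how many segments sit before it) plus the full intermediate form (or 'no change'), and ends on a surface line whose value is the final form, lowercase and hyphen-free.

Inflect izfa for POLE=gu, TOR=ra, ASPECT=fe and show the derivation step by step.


underlying: izfa-seg-i-go
1. e -> o, i -> u / B C0 _: fires at position(s) 6: izfasogigo
2. f -> v, p -> b / V _ V: no change
surface: izfasogigo


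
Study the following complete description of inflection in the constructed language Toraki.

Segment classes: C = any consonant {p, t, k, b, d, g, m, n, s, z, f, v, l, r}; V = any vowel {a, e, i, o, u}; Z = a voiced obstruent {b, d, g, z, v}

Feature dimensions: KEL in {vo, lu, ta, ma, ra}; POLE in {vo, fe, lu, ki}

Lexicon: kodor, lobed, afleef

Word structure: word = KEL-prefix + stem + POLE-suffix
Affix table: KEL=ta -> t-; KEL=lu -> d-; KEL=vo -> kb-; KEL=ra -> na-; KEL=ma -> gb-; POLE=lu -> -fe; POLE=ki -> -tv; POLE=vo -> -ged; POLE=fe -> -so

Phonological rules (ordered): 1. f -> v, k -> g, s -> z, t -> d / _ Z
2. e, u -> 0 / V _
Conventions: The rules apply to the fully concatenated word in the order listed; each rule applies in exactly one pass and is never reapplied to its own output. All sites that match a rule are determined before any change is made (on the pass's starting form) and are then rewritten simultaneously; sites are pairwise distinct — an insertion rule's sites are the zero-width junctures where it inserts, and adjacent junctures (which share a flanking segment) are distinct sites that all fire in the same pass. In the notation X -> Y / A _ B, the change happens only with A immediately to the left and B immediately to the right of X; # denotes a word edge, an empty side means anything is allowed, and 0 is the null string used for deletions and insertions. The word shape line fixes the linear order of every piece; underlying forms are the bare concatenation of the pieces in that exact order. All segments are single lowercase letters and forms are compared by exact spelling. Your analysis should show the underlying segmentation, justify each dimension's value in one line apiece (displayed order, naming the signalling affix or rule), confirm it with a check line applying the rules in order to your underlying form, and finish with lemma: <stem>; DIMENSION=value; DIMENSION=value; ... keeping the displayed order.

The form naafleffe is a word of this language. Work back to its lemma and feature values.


underlying: na-afleef-fe
KEL=ra - signalled by the affix na-
POLE=lu - signalled by the affix -fe
check: naafleeffe -> naafleeffe -> naafleffe
lemma: afleef; KEL=ra; POLE=lu


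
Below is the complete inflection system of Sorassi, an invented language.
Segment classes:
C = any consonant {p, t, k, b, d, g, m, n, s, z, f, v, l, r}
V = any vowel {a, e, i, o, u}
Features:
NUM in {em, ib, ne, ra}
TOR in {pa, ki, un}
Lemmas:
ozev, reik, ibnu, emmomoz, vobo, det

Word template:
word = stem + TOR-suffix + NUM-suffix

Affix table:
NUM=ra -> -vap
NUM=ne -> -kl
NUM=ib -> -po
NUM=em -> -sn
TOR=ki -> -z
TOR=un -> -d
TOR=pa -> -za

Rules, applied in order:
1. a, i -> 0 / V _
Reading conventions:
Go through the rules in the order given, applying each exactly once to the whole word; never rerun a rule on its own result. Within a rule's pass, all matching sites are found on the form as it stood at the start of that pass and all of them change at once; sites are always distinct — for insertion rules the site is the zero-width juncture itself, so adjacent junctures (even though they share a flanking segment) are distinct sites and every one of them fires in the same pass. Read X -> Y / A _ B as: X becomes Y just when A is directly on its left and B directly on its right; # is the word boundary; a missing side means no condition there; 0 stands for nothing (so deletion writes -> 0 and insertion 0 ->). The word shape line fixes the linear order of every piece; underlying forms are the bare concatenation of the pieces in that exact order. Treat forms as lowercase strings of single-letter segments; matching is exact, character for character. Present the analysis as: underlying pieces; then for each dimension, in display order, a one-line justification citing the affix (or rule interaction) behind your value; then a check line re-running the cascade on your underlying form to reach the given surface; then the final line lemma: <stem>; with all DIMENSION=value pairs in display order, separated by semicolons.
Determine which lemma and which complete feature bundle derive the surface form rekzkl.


underlying: reik-z-kl
NUM=ne - signalled by the affix -kl
TOR=ki - signalled by the affix -z
check: reikzkl -> rekzkl
lemma: reik; NUM=ne; TOR=ki


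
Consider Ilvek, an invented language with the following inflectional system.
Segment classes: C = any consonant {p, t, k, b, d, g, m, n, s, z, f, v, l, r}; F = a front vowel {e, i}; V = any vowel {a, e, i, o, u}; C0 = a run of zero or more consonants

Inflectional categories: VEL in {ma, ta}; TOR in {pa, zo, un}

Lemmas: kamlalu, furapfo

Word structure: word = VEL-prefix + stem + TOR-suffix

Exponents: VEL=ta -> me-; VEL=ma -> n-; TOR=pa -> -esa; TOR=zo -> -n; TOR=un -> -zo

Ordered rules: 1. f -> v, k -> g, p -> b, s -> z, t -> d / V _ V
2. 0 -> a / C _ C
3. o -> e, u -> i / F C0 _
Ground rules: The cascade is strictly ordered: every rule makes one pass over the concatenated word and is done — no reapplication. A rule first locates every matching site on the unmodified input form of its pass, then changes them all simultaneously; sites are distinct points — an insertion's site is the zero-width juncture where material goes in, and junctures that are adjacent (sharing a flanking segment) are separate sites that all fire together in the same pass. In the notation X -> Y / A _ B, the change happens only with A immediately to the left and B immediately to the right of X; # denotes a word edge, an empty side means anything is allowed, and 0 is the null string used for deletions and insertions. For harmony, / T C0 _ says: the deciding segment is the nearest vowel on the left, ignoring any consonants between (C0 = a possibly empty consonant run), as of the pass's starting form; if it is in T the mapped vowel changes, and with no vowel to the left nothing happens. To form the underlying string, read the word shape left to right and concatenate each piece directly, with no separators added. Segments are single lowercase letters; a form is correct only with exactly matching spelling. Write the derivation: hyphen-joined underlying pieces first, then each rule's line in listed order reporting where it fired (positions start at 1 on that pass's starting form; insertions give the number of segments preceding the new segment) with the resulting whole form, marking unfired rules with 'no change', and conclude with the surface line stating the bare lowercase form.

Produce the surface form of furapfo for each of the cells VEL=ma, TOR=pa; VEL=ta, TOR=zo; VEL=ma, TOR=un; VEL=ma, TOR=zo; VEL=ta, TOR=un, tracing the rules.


cell VEL=ma, TOR=pa:
underlying: n-furapfo-esa
1. f -> v, k -> g, p -> b, s -> z, t -> d / V _ V: fires at position(s) 10: nfurapfoeza
2. 0 -> a / C _ C: inserts after position(s) 1, 6: nafurapafoeza
3. o -> e, u -> i / F C0 _: no change
surface: nafurapafoeza

cell VEL=ta, TOR=zo:
underlying: me-furapfo-n
1. f -> v, k -> g, p -> b, s -> z, t -> d / V _ V: fires at position(s) 3: mevurapfon
2. 0 -> a / C _ C: inserts after position(s) 7: mevurapafon
3. o -> e, u -> i / F C0 _: fires at position(s) 4: mevirapafon
surface: mevirapafon

cell VEL=ma, TOR=un:
underlying: n-furapfo-zo
1. f -> v, k -> g, p -> b, s -> z, t -> d / V _ V: no change
2. 0 -> a / C _ C: inserts after position(s) 1, 6: nafurapafozo
3. o -> e, u -> i / F C0 _: no change
surface: nafurapafozo

cell VEL=ma, TOR=zo:
underlying: n-furapfo-n
1. f -> v, k -> g, p -> b, s -> z, t -> d / V _ V: no change
2. 0 -> a / C _ C: inserts after position(s) 1, 6: nafurapafon
3. o -> e, u -> i / F C0 _: no change
surface: nafurapafon

cell VEL=ta, TOR=un:
underlying: me-furapfo-zo
1. f -> v, k -> g, p -> b, s -> z, t -> d / V _ V: fires at position(s) 3: mevurapfozo
2. 0 -> a / C _ C: inserts after position(s) 7: mevurapafozo
3. o -> e, u -> i / F C0 _: fires at position(s) 4: mevirapafozo
surface: mevirapafozo


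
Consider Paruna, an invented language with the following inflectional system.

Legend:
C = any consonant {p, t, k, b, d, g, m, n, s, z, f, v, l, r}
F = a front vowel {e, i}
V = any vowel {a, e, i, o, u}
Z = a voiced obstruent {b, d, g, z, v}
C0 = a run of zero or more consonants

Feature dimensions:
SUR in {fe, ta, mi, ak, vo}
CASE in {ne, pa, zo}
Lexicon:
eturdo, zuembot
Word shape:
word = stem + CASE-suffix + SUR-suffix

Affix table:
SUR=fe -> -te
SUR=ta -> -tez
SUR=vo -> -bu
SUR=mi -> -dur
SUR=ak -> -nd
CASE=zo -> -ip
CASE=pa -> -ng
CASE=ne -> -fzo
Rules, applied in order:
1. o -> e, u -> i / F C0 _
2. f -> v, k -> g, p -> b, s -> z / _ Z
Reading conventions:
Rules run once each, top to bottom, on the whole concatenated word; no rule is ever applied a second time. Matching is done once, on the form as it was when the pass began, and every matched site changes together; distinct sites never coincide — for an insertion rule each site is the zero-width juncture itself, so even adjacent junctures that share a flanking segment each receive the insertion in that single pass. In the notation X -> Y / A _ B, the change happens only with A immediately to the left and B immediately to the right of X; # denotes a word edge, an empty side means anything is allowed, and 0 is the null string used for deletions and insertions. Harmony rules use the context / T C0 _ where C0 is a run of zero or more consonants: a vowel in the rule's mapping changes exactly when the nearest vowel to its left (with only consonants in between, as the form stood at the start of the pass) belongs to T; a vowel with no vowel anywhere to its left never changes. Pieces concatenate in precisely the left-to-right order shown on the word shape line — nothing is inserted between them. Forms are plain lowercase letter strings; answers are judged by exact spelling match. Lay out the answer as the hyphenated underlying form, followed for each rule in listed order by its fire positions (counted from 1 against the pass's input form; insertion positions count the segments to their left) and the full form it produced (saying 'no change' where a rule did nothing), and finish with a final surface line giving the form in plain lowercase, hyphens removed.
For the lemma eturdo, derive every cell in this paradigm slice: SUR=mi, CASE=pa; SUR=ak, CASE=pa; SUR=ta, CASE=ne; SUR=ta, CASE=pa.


cell SUR=mi, CASE=pa:
underlying: eturdo-ng-dur
1. o -> e, u -> i / F C0 _: fires at position(s) 3: etirdongdur
2. f -> v, k -> g, p -> b, s -> z / _ Z: no change
surface: etirdongdur

cell SUR=ak, CASE=pa:
underlying: eturdo-ng-nd
1. o -> e, u -> i / F C0 _: fires at position(s) 3: etirdongnd
2. f -> v, k -> g, p -> b, s -> z / _ Z: no change
surface: etirdongnd

cell SUR=ta, CASE=ne:
underlying: eturdo-fzo-tez
1. o -> e, u -> i / F C0 _: fires at position(s) 3: etirdofzotez
2. f -> v, k -> g, p -> b, s -> z / _ Z: fires at position(s) 7: etirdovzotez
surface: etirdovzotez

cell SUR=ta, CASE=pa:
underlying: eturdo-ng-tez
1. o -> e, u -> i / F C0 _: fires at position(s) 3: etirdongtez
2. f -> v, k -> g, p -> b, s -> z / _ Z: no change
surface: etirdongtez


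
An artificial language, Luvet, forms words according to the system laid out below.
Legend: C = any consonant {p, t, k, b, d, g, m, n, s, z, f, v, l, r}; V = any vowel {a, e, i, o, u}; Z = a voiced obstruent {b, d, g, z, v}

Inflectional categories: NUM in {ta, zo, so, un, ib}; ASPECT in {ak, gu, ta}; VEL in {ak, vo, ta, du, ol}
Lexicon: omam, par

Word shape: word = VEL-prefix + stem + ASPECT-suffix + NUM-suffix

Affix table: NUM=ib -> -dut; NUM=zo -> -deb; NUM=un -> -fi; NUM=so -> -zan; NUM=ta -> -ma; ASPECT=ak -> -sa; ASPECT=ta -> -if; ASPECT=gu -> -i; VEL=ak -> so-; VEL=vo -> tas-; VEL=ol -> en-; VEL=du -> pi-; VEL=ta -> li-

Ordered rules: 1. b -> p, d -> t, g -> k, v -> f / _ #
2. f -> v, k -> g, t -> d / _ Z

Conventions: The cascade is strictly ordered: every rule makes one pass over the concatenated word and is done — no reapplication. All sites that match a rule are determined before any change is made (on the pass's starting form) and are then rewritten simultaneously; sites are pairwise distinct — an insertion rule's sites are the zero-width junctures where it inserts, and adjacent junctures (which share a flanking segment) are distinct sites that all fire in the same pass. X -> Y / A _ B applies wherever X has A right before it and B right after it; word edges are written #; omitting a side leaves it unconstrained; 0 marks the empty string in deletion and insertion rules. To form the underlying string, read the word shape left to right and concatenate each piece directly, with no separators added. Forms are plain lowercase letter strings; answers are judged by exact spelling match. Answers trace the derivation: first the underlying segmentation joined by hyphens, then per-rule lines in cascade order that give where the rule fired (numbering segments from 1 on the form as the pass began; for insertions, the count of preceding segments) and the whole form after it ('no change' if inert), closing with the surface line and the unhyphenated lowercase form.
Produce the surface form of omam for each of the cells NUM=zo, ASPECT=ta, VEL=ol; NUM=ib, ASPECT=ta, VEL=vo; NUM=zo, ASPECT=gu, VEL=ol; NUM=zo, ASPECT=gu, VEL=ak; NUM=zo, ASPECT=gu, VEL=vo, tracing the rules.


cell NUM=zo, ASPECT=ta, VEL=ol:
underlying: en-omam-if-deb
1. b -> p, d -> t, g -> k, v -> f / _ #: fires at position(s) 11: enomamifdep
2. f -> v, k -> g, t -> d / _ Z: fires at position(s) 8: enomamivdep
surface: enomamivdep

cell NUM=ib, ASPECT=ta, VEL=vo:
underlying: tas-omam-if-dut
1. b -> p, d -> t, g -> k, v -> f / _ #: no change
2. f -> v, k -> g, t -> d / _ Z: fires at position(s) 9: tasomamivdut
surface: tasomamivdut

cell NUM=zo, ASPECT=gu, VEL=ol:
underlying: en-omam-i-deb
1. b -> p, d -> t, g -> k, v -> f / _ #: fires at position(s) 10: enomamidep
2. f -> v, k -> g, t -> d / _ Z: no change
surface: enomamidep

cell NUM=zo, ASPECT=gu, VEL=ak:
underlying: so-omam-i-deb
1. b -> p, d -> t, g -> k, v -> f / _ #: fires at position(s) 10: soomamidep
2. f -> v, k -> g, t -> d / _ Z: no change
surface: soomamidep

cell NUM=zo, ASPECT=gu, VEL=vo:
underlying: tas-omam-i-deb
1. b -> p, d -> t, g -> k, v -> f / _ #: fires at position(s) 11: tasomamidep
2. f -> v, k -> g, t -> d / _ Z: no change
surface: tasomamidep


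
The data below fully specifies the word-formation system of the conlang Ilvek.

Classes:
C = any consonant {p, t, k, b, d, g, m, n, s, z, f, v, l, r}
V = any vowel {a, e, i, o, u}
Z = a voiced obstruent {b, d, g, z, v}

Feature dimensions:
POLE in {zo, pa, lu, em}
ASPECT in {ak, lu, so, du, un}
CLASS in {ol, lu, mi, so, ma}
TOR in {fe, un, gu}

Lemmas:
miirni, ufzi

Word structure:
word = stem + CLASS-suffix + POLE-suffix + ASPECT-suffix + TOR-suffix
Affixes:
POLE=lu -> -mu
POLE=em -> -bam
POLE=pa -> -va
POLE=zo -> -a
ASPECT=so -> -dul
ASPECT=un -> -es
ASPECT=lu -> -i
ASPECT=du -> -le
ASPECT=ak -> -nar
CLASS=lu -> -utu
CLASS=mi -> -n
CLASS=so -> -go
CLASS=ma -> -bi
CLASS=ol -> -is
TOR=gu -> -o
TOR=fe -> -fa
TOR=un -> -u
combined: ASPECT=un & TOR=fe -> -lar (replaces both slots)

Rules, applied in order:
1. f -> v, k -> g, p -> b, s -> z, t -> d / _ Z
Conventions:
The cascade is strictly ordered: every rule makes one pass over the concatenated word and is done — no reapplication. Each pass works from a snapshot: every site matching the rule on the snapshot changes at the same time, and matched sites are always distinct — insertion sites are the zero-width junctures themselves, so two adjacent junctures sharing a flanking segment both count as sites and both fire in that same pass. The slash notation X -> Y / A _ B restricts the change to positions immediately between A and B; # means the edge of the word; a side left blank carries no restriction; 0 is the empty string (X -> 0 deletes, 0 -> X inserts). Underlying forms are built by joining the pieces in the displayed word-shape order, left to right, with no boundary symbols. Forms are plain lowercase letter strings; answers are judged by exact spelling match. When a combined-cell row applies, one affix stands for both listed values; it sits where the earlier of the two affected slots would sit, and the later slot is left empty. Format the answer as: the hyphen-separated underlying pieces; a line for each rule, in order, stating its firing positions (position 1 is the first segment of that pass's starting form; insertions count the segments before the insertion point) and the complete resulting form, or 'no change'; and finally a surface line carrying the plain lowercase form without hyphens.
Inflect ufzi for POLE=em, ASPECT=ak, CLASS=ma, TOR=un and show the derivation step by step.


underlying: ufzi-bi-bam-nar-u
1. f -> v, k -> g, p -> b, s -> z, t -> d / _ Z: fires at position(s) 2: uvzibibamnaru
surface: uvzibibamnaru


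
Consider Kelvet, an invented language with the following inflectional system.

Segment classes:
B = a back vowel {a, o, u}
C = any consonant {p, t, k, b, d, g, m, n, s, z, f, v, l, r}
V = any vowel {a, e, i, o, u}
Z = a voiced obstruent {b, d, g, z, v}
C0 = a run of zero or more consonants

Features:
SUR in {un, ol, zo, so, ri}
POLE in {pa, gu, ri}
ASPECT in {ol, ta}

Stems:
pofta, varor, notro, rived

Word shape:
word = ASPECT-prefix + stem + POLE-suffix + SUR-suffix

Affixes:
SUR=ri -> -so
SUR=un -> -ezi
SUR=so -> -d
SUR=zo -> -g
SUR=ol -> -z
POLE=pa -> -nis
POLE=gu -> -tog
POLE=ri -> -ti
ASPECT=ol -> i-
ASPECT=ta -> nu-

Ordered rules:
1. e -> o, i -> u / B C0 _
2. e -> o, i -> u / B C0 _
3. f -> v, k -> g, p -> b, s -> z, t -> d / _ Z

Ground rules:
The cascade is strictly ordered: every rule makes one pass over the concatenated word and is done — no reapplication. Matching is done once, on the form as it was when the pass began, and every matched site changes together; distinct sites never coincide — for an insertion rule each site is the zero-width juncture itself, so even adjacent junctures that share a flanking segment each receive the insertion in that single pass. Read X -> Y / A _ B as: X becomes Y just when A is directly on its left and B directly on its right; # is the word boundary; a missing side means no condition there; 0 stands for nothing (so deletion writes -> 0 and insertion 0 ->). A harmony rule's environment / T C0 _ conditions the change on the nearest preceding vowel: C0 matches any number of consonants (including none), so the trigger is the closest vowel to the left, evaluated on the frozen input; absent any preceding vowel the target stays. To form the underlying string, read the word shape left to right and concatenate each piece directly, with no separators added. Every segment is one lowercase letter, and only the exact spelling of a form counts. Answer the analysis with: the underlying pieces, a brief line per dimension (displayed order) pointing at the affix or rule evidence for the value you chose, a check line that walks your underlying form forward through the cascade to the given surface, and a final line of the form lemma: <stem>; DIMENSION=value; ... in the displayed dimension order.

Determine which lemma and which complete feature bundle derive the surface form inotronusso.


underlying: i-notro-nis-so
SUR=ri - signalled by the affix -so
POLE=pa - signalled by the affix -nis
ASPECT=ol - signalled by the affix i-
check: inotronisso -> inotronusso -> inotronusso -> inotronusso
lemma: notro; SUR=ri; POLE=pa; ASPECT=ol


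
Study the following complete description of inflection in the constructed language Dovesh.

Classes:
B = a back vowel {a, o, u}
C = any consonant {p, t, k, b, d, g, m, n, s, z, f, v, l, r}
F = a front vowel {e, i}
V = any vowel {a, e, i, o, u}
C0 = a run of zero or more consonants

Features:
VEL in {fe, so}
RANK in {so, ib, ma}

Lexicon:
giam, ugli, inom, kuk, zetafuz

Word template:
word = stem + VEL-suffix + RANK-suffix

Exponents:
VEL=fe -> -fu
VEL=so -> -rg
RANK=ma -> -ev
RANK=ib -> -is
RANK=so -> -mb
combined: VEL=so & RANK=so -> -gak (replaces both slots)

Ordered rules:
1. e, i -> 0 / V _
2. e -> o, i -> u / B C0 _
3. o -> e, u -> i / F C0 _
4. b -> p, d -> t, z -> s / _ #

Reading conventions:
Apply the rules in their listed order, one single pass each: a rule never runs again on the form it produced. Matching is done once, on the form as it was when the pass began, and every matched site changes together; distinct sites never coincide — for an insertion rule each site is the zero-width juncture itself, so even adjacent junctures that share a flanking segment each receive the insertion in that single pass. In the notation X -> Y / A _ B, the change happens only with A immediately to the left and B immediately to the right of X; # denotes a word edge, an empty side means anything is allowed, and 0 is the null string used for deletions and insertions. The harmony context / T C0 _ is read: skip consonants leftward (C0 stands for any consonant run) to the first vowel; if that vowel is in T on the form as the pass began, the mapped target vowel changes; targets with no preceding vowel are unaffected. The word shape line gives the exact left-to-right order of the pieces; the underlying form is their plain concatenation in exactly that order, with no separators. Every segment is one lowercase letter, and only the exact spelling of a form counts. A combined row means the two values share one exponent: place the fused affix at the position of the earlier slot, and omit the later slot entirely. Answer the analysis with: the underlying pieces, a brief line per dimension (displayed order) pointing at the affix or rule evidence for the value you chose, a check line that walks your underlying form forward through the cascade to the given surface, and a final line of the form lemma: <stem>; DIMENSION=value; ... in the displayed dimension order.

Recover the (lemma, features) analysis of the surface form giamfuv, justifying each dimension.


underlying: giam-fu-ev
VEL=fe - signalled by the affix -fu
RANK=ma - signalled by the affix -ev
check: giamfuev -> giamfuv -> giamfuv -> giamfuv -> giamfuv
lemma: giam; VEL=fe; RANK=ma


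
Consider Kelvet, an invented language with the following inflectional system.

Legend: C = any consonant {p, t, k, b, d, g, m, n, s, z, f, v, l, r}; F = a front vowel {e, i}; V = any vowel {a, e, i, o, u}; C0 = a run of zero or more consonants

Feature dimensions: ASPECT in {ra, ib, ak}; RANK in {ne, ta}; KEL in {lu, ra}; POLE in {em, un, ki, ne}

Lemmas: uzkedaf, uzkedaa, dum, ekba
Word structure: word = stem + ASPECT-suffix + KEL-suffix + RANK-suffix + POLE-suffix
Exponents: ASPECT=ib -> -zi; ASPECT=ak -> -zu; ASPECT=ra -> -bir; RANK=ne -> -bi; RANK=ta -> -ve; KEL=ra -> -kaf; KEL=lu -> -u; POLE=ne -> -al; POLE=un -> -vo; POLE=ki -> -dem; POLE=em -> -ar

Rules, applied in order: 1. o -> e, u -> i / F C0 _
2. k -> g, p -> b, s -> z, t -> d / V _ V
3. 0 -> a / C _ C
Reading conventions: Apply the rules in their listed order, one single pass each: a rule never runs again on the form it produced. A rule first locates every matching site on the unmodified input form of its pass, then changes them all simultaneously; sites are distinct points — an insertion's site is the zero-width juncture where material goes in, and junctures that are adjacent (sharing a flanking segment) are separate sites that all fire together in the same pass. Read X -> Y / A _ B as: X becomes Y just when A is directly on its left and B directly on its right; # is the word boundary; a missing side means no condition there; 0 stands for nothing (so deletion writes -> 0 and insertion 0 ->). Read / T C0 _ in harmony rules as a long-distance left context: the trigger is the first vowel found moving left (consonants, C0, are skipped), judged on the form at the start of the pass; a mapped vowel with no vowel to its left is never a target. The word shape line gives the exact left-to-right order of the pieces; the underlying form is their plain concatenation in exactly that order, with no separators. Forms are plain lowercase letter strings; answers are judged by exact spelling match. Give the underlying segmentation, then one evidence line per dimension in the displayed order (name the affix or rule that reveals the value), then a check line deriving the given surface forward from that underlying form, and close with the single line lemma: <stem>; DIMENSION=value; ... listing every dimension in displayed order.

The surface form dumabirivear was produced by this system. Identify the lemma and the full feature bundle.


underlying: dum-bir-u-ve-ar
ASPECT=ra - signalled by the affix -bir
RANK=ta - signalled by the affix -ve
KEL=lu - signalled by the affix -u
POLE=em - signalled by the affix -ar
check: dumbiruvear -> dumbirivear -> dumbirivear -> dumabirivear
lemma: dum; ASPECT=ra; RANK=ta; KEL=lu; POLE=em
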